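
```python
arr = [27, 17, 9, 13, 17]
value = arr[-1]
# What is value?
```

Trace:
`arr = [27, 17, 9, 13, 17]` → arr = [27, 17, 9, 13, 17]
`value = arr[-1]` → value = 17
So value = 17

Answer: 17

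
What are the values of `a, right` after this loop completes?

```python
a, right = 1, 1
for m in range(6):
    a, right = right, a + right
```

Fibonacci: after 6 iterations
`a, right` takes the values: (1, 1) → (1, 2) → (2, 3) → (3, 5) → (5, 8) → (8, 13) → (13, 21)

Answer: 13, 21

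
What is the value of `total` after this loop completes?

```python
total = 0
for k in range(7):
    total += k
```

Sum of 0 to 6 = 21
`total` takes the values: 0 → 1 → 3 → 6 → 10 → 15 → 21

Answer: 21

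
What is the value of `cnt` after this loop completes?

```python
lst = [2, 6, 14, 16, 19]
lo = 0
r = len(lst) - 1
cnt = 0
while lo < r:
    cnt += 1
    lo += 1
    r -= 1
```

Iterations until pointers meet (list length 5)
`cnt` takes the values: 0 → 1 → 2

Answer: 2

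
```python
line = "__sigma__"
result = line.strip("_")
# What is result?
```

Trace:
`line = "__sigma__"` → line = '__sigma__'
`result = line.strip("_")` → result = 'sigma'
So result = 'sigma'

Answer: 'sigma'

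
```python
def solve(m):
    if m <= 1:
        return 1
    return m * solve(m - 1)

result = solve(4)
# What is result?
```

solve(4) = 4 * 3 * 2 * 1 = 24

Answer: 24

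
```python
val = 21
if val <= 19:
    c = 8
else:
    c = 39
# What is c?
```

Trace:
`val = 21` → val = 21
`if val <= 19: ...` → val <= 19 is False, take else branch → c = 39
So c = 39

Answer: 39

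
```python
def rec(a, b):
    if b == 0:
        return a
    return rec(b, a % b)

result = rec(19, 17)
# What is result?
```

rec(19, 17) -> rec(17, 2) -> rec(2, 1) -> rec(1, 0) -> 1

Answer: 1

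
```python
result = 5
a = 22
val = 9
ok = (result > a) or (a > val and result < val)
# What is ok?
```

Trace:
`result = 5` → result = 5
`a = 22` → a = 22
`val = 9` → val = 9
`ok = (result > a) or (a > val and result < val)` → ok = True
So ok = True

Answer: True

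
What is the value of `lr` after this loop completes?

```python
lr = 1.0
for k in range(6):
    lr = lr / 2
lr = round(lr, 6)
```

Halving LR 6 times: 1 / 2^6
`lr` takes the values: 1.0 → 0.5 → 0.25 → 0.125 → 0.0625 → 0.03125 → 0.015625

Answer: 0.015625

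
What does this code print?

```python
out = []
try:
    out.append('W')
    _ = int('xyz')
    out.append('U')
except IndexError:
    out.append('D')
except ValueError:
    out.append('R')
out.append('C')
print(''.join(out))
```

Execution trace: 'W' (try body) → 'R' (except ValueError) → 'C' (after the try/except). Output: WRC

Answer: WRC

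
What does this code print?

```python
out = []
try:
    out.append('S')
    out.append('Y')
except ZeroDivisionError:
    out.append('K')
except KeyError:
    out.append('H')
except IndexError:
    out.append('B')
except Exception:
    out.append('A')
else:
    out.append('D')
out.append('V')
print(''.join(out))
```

Execution trace: 'S' (try body) → 'Y' (try body, no exception) → 'D' (else) → 'V' (after the try/except). Output: SYDV

Answer: SYDV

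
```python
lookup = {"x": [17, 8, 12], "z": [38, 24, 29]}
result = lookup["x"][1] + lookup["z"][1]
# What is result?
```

Trace:
`lookup = {"x": [17, 8, 12], "z": [38, 24, 29]}` → lookup = {'x': [17, 8, 12], 'z': [38, 24, 29]}
`result = lookup["x"][1] + lookup["z"][1]` → result = 32
So result = 32

Answer: 32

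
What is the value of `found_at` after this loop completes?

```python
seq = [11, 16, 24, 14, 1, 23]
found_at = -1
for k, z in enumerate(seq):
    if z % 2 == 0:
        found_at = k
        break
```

First even number index in [11, 16, 24, 14, 1, 23]
`found_at` takes the values: -1 → 1

Answer: 1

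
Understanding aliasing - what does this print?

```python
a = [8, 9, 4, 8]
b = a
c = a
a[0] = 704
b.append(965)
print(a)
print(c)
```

Key concept: multiple aliases.
Step by step:
`a = [8, 9, 4, 8]` → a = [8, 9, 4, 8]
`b = a` → b = [8, 9, 4, 8] (same object as a)
`c = a` → c = [8, 9, 4, 8] (same object as a, b)
`a[0] = 704` → a = [704, 9, 4, 8] (same object as b, c); b = [704, 9, 4, 8] (same object as a, c); c = [704, 9, 4, 8] (same object as a, b)
`b.append(965)` → a = [704, 9, 4, 8, 965] (same object as b, c); b = [704, 9, 4, 8, 965] (same object as a, c); c = [704, 9, 4, 8, 965] (same object as a, b)
`print(a)` → prints [704, 9, 4, 8, 965]
`print(c)` → prints [704, 9, 4, 8, 965]

Answer:
[704, 9, 4, 8, 965]
[704, 9, 4, 8, 965]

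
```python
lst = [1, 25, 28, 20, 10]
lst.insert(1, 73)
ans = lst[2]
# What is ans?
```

Trace:
`lst = [1, 25, 28, 20, 10]` → lst = [1, 25, 28, 20, 10]
`lst.insert(1, 73)` → lst = [1, 73, 25, 28, 20, 10]
`ans = lst[2]` → ans = 25
So ans = 25

Answer: 25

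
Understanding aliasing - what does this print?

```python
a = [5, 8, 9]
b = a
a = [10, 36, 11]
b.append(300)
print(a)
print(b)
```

Key concept: rebinding vs mutation: a is rebound to a new list, b still points at the original.
Step by step:
`a = [5, 8, 9]` → a = [5, 8, 9]
`b = a` → b = [5, 8, 9] (same object as a)
`a = [10, 36, 11]` → a = [10, 36, 11]
`b.append(300)` → b = [5, 8, 9, 300]
`print(a)` → prints [10, 36, 11]
`print(b)` → prints [5, 8, 9, 300]

Answer:
[10, 36, 11]
[5, 8, 9, 300]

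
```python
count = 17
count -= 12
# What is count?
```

Trace:
`count = 17` → count = 17
`count -= 12` → count = 5
So count = 5

Answer: 5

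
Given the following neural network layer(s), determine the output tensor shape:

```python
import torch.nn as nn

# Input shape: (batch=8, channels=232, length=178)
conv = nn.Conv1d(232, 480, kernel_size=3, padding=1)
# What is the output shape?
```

Input: (8, 232, 178) -> Output: (8, 480, 178)

Answer: (8, 480, 178)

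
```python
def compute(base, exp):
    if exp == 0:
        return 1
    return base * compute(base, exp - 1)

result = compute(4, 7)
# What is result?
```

compute(4, 7) = 4 * 4 * 4 * 4 * 4 * 4 * 4 = 16384

Answer: 16384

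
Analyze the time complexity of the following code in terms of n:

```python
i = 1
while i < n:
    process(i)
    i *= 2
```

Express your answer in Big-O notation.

This is Logarithmic loop. Time complexity: O(log n).

Answer: O(log n)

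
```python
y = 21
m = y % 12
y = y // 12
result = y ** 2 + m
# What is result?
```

Trace:
`y = 21` → y = 21
`m = y % 12` → m = 9
`y = y // 12` → y = 1
`result = y ** 2 + m` → result = 10
So result = 10

Answer: 10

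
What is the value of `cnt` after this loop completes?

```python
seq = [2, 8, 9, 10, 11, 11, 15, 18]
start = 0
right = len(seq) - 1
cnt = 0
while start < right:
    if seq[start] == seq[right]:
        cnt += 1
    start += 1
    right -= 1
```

Count matching pairs from ends
`cnt` takes the values: 0

Answer: 0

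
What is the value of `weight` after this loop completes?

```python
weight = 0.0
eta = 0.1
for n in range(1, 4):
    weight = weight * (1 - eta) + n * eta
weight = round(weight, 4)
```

Moving average with lr=0.1
`weight` takes the values: 0.0 → 0.1 → 0.29 → 0.561

Answer: 0.561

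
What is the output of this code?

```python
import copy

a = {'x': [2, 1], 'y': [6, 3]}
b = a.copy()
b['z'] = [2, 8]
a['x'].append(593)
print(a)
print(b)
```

Key concept: shallow copy of dict with mutable values.
Step by step:
`a = {'x': [2, 1], 'y': [6, 3]}` → a = {'x': [2, 1], 'y': [6, 3]}
`b = a.copy()` → b = {'x': [2, 1], 'y': [6, 3]}
`b['z'] = [2, 8]` → b = {'x': [2, 1], 'y': [6, 3], 'z': [2, 8]}
`a['x'].append(593)` → a = {'x': [2, 1, 593], 'y': [6, 3]}; b = {'x': [2, 1, 593], 'y': [6, 3], 'z': [2, 8]}
`print(a)` → prints {'x': [2, 1, 593], 'y': [6, 3]}
`print(b)` → prints {'x': [2, 1, 593], 'y': [6, 3], 'z': [2, 8]}

Answer:
{'x': [2, 1, 593], 'y': [6, 3]}
{'x': [2, 1, 593], 'y': [6, 3], 'z': [2, 8]}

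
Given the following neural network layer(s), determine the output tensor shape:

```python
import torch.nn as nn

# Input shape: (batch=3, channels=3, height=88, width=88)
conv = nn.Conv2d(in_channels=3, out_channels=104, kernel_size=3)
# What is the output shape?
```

Input: (3, 3, 88, 88) -> Output: (3, 104, 86, 86)

Answer: (3, 104, 86, 86)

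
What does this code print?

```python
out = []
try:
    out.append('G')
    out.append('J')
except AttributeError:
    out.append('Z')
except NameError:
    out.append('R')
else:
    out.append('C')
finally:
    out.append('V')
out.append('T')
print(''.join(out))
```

Execution trace: 'G' (try body) → 'J' (try body, no exception) → 'C' (else) → 'V' (finally) → 'T' (after the try/except). Output: GJCVT

Answer: GJCVT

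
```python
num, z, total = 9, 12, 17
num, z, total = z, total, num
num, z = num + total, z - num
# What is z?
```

Trace:
`num, z, total = 9, 12, 17` → num = 9; z = 12; total = 17
`num, z, total = z, total, num` → num = 12; z = 17; total = 9
`num, z = num + total, z - num` → num = 21; z = 5
So z = 5

Answer: 5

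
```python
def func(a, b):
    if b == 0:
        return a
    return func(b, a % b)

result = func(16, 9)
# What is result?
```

func(16, 9) -> func(9, 7) -> func(7, 2) -> func(2, 1) -> func(1, 0) -> 1

Answer: 1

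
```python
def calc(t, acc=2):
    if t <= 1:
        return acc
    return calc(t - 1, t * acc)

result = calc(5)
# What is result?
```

Accumulator trace (n, acc): (5, 2) -> (4, 10) -> (3, 40) -> (2, 120) -> (1, 240) -> return 240

Answer: 240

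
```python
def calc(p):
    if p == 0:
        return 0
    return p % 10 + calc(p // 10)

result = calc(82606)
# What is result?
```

Sum of digits of 82606: 6 + 0 + 6 + 2 + 8 = 22

Answer: 22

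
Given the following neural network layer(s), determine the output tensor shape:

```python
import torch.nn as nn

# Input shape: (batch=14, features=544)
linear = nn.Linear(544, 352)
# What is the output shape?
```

Input: (14, 544) -> Output: (14, 352)

Answer: (14, 352)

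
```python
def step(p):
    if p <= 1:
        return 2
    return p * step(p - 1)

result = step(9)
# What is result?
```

step(9) = 9 * 8 * 7 * 6 * 5 * 4 * 3 * 2 * 2 = 725760

Answer: 725760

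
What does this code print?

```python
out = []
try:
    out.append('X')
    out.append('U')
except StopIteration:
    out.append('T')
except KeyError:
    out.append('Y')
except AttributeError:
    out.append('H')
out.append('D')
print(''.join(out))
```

Execution trace: 'X' (try body) → 'U' (try body, no exception) → 'D' (after the try/except). Output: XUD

Answer: XUD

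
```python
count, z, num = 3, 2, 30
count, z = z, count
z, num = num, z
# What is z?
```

Trace:
`count, z, num = 3, 2, 30` → count = 3; z = 2; num = 30
`count, z = z, count` → count = 2; z = 3
`z, num = num, z` → z = 30; num = 3
So z = 30

Answer: 30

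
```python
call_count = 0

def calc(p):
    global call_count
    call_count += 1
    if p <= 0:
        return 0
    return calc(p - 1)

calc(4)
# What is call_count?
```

Linear recursion stepping by 1: 5 calls from p=4 down to ≤0.

Answer: 5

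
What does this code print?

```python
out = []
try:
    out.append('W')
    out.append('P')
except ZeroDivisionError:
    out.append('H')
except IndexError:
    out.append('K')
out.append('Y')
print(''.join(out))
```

Execution trace: 'W' (try body) → 'P' (try body, no exception) → 'Y' (after the try/except). Output: WPY

Answer: WPY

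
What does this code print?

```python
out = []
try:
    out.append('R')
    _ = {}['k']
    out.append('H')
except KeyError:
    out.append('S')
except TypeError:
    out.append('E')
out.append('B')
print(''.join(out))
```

Execution trace: 'R' (try body) → 'S' (except KeyError) → 'B' (after the try/except). Output: RSB

Answer: RSB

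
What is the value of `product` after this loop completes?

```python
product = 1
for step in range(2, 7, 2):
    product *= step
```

Product of even numbers 2 to 6
`product` takes the values: 1 → 2 → 8 → 48

Answer: 48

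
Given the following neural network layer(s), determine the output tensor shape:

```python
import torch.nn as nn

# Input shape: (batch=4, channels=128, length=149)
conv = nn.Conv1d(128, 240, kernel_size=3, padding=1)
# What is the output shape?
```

Input: (4, 128, 149) -> Output: (4, 240, 149)

Answer: (4, 240, 149)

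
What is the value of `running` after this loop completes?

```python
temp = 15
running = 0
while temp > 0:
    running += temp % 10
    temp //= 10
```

Sum digits of 15
`running` takes the values: 0 → 5 → 6

Answer: 6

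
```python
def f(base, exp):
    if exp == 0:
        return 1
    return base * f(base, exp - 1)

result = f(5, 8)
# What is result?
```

f(5, 8) = 5 * 5 * 5 * 5 * 5 * 5 * 5 * 5 = 390625

Answer: 390625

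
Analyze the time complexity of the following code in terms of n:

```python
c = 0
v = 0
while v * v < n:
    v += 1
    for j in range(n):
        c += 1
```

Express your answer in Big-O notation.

Each loop level contributes: √n × n. Multiplying the contributions gives O(n√n).

Answer: O(n√n)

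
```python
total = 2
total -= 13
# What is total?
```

Trace:
`total = 2` → total = 2
`total -= 13` → total = -11
So total = -11

Answer: -11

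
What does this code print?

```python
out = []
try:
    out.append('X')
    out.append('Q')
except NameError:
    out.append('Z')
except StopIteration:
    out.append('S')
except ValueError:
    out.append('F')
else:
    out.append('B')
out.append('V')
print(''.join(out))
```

Execution trace: 'X' (try body) → 'Q' (try body, no exception) → 'B' (else) → 'V' (after the try/except). Output: XQBV

Answer: XQBV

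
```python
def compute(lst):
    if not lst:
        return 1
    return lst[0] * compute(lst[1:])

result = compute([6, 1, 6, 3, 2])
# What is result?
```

Product over [6, 1, 6, 3, 2] = 6 * 1 * 6 * 3 * 2 = 216

Answer: 216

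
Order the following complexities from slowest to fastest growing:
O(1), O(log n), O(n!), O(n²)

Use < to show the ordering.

Ordered by growth rate: O(1) < O(log n) < O(n²) < O(n!)

Answer: O(1) < O(log n) < O(n²) < O(n!)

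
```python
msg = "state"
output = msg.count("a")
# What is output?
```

Trace:
`msg = "state"` → msg = 'state'
`output = msg.count("a")` → output = 1
So output = 1

Answer: 1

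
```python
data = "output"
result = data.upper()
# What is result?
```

Trace:
`data = "output"` → data = 'output'
`result = data.upper()` → result = 'OUTPUT'
So result = 'OUTPUT'

Answer: 'OUTPUT'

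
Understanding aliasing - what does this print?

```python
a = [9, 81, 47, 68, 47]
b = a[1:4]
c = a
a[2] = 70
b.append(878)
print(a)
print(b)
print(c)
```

Key concept: slice vs alias.
Step by step:
`a = [9, 81, 47, 68, 47]` → a = [9, 81, 47, 68, 47]
`b = a[1:4]` → b = [81, 47, 68]
`c = a` → c = [9, 81, 47, 68, 47] (same object as a)
`a[2] = 70` → a = [9, 81, 70, 68, 47] (same object as c); c = [9, 81, 70, 68, 47] (same object as a)
`b.append(878)` → b = [81, 47, 68, 878]
`print(a)` → prints [9, 81, 70, 68, 47]
`print(b)` → prints [81, 47, 68, 878]
`print(c)` → prints [9, 81, 70, 68, 47]

Answer:
[9, 81, 70, 68, 47]
[81, 47, 68, 878]
[9, 81, 70, 68, 47]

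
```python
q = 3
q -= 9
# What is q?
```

Trace:
`q = 3` → q = 3
`q -= 9` → q = -6
So q = -6

Answer: -6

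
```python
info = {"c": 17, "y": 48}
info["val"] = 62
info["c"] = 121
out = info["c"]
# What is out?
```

Trace:
`info = {"c": 17, "y": 48}` → info = {'c': 17, 'y': 48}
`info["val"] = 62` → info = {'c': 17, 'y': 48, 'val': 62}
`info["c"] = 121` → info = {'c': 121, 'y': 48, 'val': 62}
`out = info["c"]` → out = 121
So out = 121

Answer: 121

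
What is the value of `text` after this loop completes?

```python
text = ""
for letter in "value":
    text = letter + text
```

Reverse 'value'
`text` takes the values: "" → "v" → "av" → "lav" → "ulav" → "eulav"

Answer: "eulav"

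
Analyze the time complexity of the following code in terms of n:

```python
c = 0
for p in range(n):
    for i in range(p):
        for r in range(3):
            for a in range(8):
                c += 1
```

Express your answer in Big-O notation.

Each loop level contributes: n × n × 1 × 1. Multiplying the contributions gives O(n^2).

Answer: O(n^2)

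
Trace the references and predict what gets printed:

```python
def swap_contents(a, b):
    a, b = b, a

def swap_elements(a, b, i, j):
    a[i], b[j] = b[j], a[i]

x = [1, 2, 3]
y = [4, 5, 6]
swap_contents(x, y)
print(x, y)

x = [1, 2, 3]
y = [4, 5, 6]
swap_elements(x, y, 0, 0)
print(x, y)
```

Key concept: parameter rebinding vs mutation.
Step by step:
`x = [1, 2, 3]` → x = [1, 2, 3]
`y = [4, 5, 6]` → y = [4, 5, 6]
`swap_contents(x, y)` → no visible change to tracked variables
`print(x, y)` → prints [1, 2, 3] [4, 5, 6]
`x = [1, 2, 3]` → x = [1, 2, 3]
`y = [4, 5, 6]` → y = [4, 5, 6]
`swap_elements(x, y, 0, 0)` → x = [4, 2, 3]; y = [1, 5, 6]
`print(x, y)` → prints [4, 2, 3] [1, 5, 6]

Answer:
[1, 2, 3] [4, 5, 6]
[4, 2, 3] [1, 5, 6]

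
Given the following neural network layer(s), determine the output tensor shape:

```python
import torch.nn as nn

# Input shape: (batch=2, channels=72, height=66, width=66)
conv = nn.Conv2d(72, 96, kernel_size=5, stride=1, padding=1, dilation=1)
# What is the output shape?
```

Input: (2, 72, 66, 66) -> Output: (2, 96, 64, 64)

Answer: (2, 96, 64, 64)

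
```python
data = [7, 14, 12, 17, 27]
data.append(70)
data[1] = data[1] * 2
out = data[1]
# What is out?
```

Trace:
`data = [7, 14, 12, 17, 27]` → data = [7, 14, 12, 17, 27]
`data.append(70)` → data = [7, 14, 12, 17, 27, 70]
`data[1] = data[1] * 2` → data = [7, 28, 12, 17, 27, 70]
`out = data[1]` → out = 28
So out = 28

Answer: 28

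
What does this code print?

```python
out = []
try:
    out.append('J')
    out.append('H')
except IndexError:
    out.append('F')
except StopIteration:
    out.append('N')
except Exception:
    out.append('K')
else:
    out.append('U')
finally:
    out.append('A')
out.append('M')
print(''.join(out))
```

Execution trace: 'J' (try body) → 'H' (try body, no exception) → 'U' (else) → 'A' (finally) → 'M' (after the try/except). Output: JHUAM

Answer: JHUAM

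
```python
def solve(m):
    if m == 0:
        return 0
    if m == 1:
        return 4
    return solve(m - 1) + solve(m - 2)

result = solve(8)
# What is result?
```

Build up from base cases: solve(0)=0, solve(1)=4, solve(2)=4, solve(3)=8, solve(4)=12, solve(5)=20, solve(6)=32, ..., solve(8)=84

Answer: 84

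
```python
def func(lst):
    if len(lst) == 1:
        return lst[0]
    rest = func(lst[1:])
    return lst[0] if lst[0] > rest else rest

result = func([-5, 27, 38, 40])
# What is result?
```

Recursive max over [-5, 27, 38, 40] = 40

Answer: 40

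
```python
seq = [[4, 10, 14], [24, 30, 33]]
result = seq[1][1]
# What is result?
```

Trace:
`seq = [[4, 10, 14], [24, 30, 33]]` → seq = [[4, 10, 14], [24, 30, 33]]
`result = seq[1][1]` → result = 30
So result = 30

Answer: 30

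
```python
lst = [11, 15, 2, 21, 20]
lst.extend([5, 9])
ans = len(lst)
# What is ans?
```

Trace:
`lst = [11, 15, 2, 21, 20]` → lst = [11, 15, 2, 21, 20]
`lst.extend([5, 9])` → lst = [11, 15, 2, 21, 20, 5, 9]
`ans = len(lst)` → ans = 7
So ans = 7

Answer: 7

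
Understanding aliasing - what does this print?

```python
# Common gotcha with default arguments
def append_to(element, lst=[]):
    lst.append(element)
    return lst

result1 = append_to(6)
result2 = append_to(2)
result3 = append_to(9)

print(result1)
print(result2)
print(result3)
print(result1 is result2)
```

Key concept: mutable default argument gotcha.
Step by step:
`result1 = append_to(6)` → result1 = [6]
`result2 = append_to(2)` → result1 = [6, 2] (same object as result2); result2 = [6, 2] (same object as result1)
`result3 = append_to(9)` → result1 = [6, 2, 9] (same object as result2, result3); result2 = [6, 2, 9] (same object as result1, result3); result3 = [6, 2, 9] (same object as result1, result2)
`print(result1)` → prints [6, 2, 9]
`print(result2)` → prints [6, 2, 9]
`print(result3)` → prints [6, 2, 9]
`print(result1 is result2)` → prints True

Answer:
[6, 2, 9]
[6, 2, 9]
[6, 2, 9]
True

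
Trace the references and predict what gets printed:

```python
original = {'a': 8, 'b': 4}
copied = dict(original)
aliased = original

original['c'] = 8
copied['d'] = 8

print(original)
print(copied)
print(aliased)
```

Key concept: dict() creates copy, assignment creates alias.
Step by step:
`original = {'a': 8, 'b': 4}` → original = {'a': 8, 'b': 4}
`copied = dict(original)` → copied = {'a': 8, 'b': 4}
`aliased = original` → aliased = {'a': 8, 'b': 4} (same object as original)
`original['c'] = 8` → original = {'a': 8, 'b': 4, 'c': 8} (same object as aliased); aliased = {'a': 8, 'b': 4, 'c': 8} (same object as original)
`copied['d'] = 8` → copied = {'a': 8, 'b': 4, 'd': 8}
`print(original)` → prints {'a': 8, 'b': 4, 'c': 8}
`print(copied)` → prints {'a': 8, 'b': 4, 'd': 8}
`print(aliased)` → prints {'a': 8, 'b': 4, 'c': 8}

Answer:
{'a': 8, 'b': 4, 'c': 8}
{'a': 8, 'b': 4, 'd': 8}
{'a': 8, 'b': 4, 'c': 8}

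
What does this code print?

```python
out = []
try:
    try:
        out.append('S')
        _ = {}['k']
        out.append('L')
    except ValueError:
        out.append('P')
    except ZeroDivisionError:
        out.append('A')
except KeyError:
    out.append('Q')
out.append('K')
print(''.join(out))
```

Execution trace: 'S' (try body) → 'Q' (outer except KeyError) → 'K' (after the try/except). Output: SQK

Answer: SQK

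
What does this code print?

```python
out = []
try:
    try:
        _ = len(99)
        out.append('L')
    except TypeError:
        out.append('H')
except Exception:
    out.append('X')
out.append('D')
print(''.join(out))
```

Execution trace: 'H' (inner except TypeError) → 'D' (after the try/except). Output: HD

Answer: HD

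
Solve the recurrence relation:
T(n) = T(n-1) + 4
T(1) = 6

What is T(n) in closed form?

Unrolling: T(n) = T(1) + 4·(n-1) = 6 + 4(n-1) = 4n + 2.

Answer: T(n) = 4n + 2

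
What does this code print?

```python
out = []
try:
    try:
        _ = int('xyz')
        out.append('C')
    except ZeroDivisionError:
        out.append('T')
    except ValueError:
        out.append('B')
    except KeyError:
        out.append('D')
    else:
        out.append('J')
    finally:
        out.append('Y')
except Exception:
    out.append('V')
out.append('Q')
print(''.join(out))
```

Execution trace: 'B' (inner except ValueError) → 'Y' (inner finally) → 'Q' (after the try/except). Output: BYQ

Answer: BYQ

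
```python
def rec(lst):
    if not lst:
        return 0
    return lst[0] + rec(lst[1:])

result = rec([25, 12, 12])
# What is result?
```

25 + 12 + 12 + 0 = 49

Answer: 49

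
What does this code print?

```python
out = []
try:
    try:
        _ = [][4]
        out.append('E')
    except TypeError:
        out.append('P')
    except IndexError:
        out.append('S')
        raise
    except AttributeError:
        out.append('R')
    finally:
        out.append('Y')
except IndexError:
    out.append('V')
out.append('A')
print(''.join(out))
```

Execution trace: 'S' (inner except IndexError) → 'Y' (inner finally) → 'V' (outer except IndexError) → 'A' (after the try/except). Output: SYVA

Answer: SYVA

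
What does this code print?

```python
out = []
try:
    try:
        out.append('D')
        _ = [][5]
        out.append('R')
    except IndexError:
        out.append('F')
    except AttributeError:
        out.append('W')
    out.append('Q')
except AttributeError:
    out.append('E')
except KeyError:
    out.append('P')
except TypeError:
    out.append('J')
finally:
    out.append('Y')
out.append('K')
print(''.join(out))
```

Execution trace: 'D' (inner try body) → 'F' (inner except IndexError) → 'Q' (try body, no exception) → 'Y' (finally) → 'K' (after the try/except). Output: DFQYK

Answer: DFQYK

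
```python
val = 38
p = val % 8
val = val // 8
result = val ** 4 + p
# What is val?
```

Trace:
`val = 38` → val = 38
`p = val % 8` → p = 6
`val = val // 8` → val = 4
`result = val ** 4 + p` → result = 262
So val = 4

Answer: 4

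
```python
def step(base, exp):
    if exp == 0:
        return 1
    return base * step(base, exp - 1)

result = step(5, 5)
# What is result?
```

step(5, 5) = 5 * 5 * 5 * 5 * 5 = 3125

Answer: 3125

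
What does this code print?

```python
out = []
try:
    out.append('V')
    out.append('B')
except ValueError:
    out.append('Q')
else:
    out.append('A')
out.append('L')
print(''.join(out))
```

Execution trace: 'V' (try body) → 'B' (try body, no exception) → 'A' (else) → 'L' (after the try/except). Output: VBAL

Answer: VBAL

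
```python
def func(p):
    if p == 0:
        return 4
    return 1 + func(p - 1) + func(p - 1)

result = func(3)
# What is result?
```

func(p) = 1 + 2·func(p-1), func(0)=4. Closed form: (4+1)·2^3 - 1 = 39.

Answer: 39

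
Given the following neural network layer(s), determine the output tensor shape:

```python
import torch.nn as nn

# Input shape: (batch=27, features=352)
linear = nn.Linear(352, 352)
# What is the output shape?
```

Input: (27, 352) -> Output: (27, 352)

Answer: (27, 352)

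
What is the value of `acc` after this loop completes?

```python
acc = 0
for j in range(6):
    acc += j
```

Sum of 0 to 5 = 15
`acc` takes the values: 0 → 1 → 3 → 6 → 10 → 15

Answer: 15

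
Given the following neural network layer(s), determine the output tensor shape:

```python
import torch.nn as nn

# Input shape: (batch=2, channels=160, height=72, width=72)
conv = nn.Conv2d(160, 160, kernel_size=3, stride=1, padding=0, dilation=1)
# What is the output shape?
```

Input: (2, 160, 72, 72) -> Output: (2, 160, 70, 70)

Answer: (2, 160, 70, 70)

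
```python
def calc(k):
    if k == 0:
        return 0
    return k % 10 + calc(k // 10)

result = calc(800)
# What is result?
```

Sum of digits of 800: 0 + 0 + 8 = 8

Answer: 8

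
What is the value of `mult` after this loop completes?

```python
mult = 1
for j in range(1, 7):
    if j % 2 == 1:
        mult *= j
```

Product of odd numbers 1 to 6
`mult` takes the values: 1 → 3 → 15

Answer: 15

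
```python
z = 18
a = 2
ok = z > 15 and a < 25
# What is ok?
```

Trace:
`z = 18` → z = 18
`a = 2` → a = 2
`ok = z > 15 and a < 25` → ok = True
So ok = True

Answer: True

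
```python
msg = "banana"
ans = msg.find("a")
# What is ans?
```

Trace:
`msg = "banana"` → msg = 'banana'
`ans = msg.find("a")` → ans = 1
So ans = 1

Answer: 1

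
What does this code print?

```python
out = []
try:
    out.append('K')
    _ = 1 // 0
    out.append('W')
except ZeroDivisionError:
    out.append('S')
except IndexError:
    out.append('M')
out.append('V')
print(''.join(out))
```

Execution trace: 'K' (try body) → 'S' (except ZeroDivisionError) → 'V' (after the try/except). Output: KSV

Answer: KSV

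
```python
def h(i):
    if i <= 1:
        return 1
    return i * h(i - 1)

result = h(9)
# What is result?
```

h(9) = 9 * 8 * 7 * 6 * 5 * 4 * 3 * 2 * 1 = 362880

Answer: 362880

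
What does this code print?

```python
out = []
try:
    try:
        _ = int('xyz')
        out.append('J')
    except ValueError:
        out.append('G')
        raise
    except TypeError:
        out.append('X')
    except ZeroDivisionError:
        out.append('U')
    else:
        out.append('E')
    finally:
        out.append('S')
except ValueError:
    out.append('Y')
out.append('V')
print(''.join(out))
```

Execution trace: 'G' (inner except ValueError) → 'S' (inner finally) → 'Y' (outer except ValueError) → 'V' (after the try/except). Output: GSYV

Answer: GSYV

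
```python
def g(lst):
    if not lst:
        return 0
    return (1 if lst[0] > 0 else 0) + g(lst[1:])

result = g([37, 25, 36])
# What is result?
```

Count of positive elements in [37, 25, 36] = 3

Answer: 3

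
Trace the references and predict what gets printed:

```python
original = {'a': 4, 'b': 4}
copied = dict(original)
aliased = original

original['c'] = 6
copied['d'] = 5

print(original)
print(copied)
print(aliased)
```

Key concept: dict() creates copy, assignment creates alias.
Step by step:
`original = {'a': 4, 'b': 4}` → original = {'a': 4, 'b': 4}
`copied = dict(original)` → copied = {'a': 4, 'b': 4}
`aliased = original` → aliased = {'a': 4, 'b': 4} (same object as original)
`original['c'] = 6` → original = {'a': 4, 'b': 4, 'c': 6} (same object as aliased); aliased = {'a': 4, 'b': 4, 'c': 6} (same object as original)
`copied['d'] = 5` → copied = {'a': 4, 'b': 4, 'd': 5}
`print(original)` → prints {'a': 4, 'b': 4, 'c': 6}
`print(copied)` → prints {'a': 4, 'b': 4, 'd': 5}
`print(aliased)` → prints {'a': 4, 'b': 4, 'c': 6}

Answer:
{'a': 4, 'b': 4, 'c': 6}
{'a': 4, 'b': 4, 'd': 5}
{'a': 4, 'b': 4, 'c': 6}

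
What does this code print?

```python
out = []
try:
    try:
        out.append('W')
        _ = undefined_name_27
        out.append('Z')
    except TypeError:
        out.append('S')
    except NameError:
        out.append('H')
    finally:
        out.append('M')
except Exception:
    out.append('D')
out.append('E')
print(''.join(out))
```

Execution trace: 'W' (inner try body) → 'H' (inner except NameError) → 'M' (inner finally) → 'E' (after the try/except). Output: WHME

Answer: WHME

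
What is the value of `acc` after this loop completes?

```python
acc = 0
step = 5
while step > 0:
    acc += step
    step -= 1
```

Sum 5 down to 1
`acc` takes the values: 0 → 5 → 9 → 12 → 14 → 15

Answer: 15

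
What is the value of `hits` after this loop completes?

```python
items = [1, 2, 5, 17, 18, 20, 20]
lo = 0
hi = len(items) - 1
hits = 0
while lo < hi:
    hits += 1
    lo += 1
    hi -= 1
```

Iterations until pointers meet (list length 7)
`hits` takes the values: 0 → 1 → 2 → 3

Answer: 3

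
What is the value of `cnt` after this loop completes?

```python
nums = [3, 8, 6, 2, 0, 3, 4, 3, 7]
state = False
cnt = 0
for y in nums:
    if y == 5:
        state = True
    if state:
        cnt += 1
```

Count elements after first 5 in [3, 8, 6, 2, 0, 3, 4, 3, 7]
`cnt` takes the values: 0

Answer: 0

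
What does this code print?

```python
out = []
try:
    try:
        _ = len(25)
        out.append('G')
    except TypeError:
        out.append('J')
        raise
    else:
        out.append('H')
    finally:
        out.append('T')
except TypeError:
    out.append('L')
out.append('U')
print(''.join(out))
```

Execution trace: 'J' (inner except TypeError) → 'T' (inner finally) → 'L' (outer except TypeError) → 'U' (after the try/except). Output: JTLU

Answer: JTLU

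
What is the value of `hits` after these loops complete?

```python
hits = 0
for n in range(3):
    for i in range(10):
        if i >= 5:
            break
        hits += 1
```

Inner breaks at 5, outer runs 3 times
`hits` takes the values: 0 → 1 → 2 → 3 → 4 → 5 → 6 → 7 → 8 → 9 → 10 → 11 → 12 → 13 → 14 → 15

Answer: 15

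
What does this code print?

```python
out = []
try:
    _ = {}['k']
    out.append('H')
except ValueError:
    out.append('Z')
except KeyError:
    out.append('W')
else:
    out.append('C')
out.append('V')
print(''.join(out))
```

Execution trace: 'W' (except KeyError) → 'V' (after the try/except). Output: WV

Answer: WV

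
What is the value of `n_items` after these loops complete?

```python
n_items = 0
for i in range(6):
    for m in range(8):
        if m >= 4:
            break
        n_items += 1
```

Inner breaks at 4, outer runs 6 times
`n_items` takes the values: 0 → 1 → 2 → 3 → 4 → 5 → 6 → 7 → 8 → 9 → 10 → 11 → 12 → 13 → 14 → 15 → 16 → 17 → 18 → 19 → 20 → 21 → 22 → 23 → 24

Answer: 24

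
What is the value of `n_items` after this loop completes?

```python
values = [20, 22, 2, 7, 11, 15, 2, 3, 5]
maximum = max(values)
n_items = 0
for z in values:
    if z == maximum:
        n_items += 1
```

Count of max value 22 in [20, 22, 2, 7, 11, 15, 2, 3, 5]
`n_items` takes the values: 0 → 1

Answer: 1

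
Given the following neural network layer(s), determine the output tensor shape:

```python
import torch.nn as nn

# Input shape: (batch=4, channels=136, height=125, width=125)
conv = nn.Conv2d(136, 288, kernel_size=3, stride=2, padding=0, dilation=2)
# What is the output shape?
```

Input: (4, 136, 125, 125) -> Output: (4, 288, 61, 61)

Answer: (4, 288, 61, 61)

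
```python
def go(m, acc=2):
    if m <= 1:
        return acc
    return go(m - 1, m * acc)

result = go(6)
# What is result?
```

Accumulator trace (n, acc): (6, 2) -> (5, 12) -> (4, 60) -> (3, 240) -> (2, 720) -> (1, 1440) -> return 1440

Answer: 1440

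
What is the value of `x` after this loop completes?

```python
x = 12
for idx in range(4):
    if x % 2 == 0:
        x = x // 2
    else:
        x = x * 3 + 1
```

Collatz-style transformation from 12
`x` takes the values: 12 → 6 → 3 → 10 → 5

Answer: 5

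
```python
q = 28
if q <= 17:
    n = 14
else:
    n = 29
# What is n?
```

Trace:
`q = 28` → q = 28
`if q <= 17: ...` → q <= 17 is False, take else branch → n = 29
So n = 29

Answer: 29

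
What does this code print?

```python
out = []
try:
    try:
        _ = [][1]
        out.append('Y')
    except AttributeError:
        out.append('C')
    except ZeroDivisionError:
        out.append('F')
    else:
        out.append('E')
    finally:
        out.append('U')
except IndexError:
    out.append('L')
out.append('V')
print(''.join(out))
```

Execution trace: 'U' (finally) → 'L' (outer except IndexError) → 'V' (after the try/except). Output: ULV

Answer: ULV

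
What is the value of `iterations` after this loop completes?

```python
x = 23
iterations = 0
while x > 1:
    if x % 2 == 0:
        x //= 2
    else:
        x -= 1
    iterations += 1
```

Steps to reduce 23 to 1
`iterations` takes the values: 0 → 1 → 2 → 3 → 4 → 5 → 6 → 7

Answer: 7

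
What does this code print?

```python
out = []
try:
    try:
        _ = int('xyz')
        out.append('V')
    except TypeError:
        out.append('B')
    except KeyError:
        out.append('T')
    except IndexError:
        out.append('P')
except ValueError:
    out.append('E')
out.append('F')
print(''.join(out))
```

Execution trace: 'E' (outer except ValueError) → 'F' (after the try/except). Output: EF

Answer: EF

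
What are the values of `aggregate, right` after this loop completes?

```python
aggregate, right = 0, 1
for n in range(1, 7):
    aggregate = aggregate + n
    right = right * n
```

Sum and factorial of 1 to 6
`aggregate, right` takes the values: (0, 1) → (1, 1) → (3, 1) → (3, 2) → (6, 2) → (6, 6) → (10, 6) → (10, 24) → (15, 24) → (15, 120) → (21, 120) → (21, 720)

Answer: 21, 720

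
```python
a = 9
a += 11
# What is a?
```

Trace:
`a = 9` → a = 9
`a += 11` → a = 20
So a = 20

Answer: 20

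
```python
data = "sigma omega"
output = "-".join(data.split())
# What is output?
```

Trace:
`data = "sigma omega"` → data = 'sigma omega'
`output = "-".join(data.split())` → output = 'sigma-omega'
So output = 'sigma-omega'

Answer: 'sigma-omega'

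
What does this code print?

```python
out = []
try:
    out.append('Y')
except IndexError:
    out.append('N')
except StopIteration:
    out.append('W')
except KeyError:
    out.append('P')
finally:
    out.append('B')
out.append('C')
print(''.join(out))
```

Execution trace: 'Y' (try body, no exception) → 'B' (finally) → 'C' (after the try/except). Output: YBC

Answer: YBC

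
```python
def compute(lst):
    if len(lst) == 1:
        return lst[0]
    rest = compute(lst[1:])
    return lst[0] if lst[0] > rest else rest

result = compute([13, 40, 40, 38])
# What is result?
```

Recursive max over [13, 40, 40, 38] = 40

Answer: 40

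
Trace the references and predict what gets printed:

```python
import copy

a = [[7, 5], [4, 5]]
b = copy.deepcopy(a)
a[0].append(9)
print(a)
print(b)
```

Key concept: deep copy is fully independent.
Step by step:
`a = [[7, 5], [4, 5]]` → a = [[7, 5], [4, 5]]
`b = copy.deepcopy(a)` → b = [[7, 5], [4, 5]]
`a[0].append(9)` → a = [[7, 5, 9], [4, 5]]
`print(a)` → prints [[7, 5, 9], [4, 5]]
`print(b)` → prints [[7, 5], [4, 5]]

Answer:
[[7, 5, 9], [4, 5]]
[[7, 5], [4, 5]]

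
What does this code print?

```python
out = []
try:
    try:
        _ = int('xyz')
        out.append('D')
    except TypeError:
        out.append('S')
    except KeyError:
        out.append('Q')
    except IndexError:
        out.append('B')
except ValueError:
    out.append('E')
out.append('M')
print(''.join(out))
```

Execution trace: 'E' (outer except ValueError) → 'M' (after the try/except). Output: EM

Answer: EM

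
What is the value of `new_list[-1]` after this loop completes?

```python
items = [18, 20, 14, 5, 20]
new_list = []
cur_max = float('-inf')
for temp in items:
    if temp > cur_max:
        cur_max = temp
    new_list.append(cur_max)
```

Running max ends at 20
`new_list` takes the values: [] → [18] → [18, 20] → [18, 20, 20] → [18, 20, 20, 20] → [18, 20, 20, 20, 20]
So `new_list[-1]` = 20

Answer: 20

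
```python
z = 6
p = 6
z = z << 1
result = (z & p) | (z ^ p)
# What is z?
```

Trace:
`z = 6` → z = 6
`p = 6` → p = 6
`z = z << 1` → z = 12
`result = (z & p) | (z ^ p)` → result = 14
So z = 12

Answer: 12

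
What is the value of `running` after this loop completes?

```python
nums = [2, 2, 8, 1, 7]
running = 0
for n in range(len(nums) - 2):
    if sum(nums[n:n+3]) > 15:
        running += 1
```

Count windows with sum > 15
`running` takes the values: 0 → 1

Answer: 1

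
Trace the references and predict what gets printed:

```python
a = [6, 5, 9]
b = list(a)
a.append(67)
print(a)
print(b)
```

Key concept: list() constructor creates copy.
Step by step:
`a = [6, 5, 9]` → a = [6, 5, 9]
`b = list(a)` → b = [6, 5, 9]
`a.append(67)` → a = [6, 5, 9, 67]
`print(a)` → prints [6, 5, 9, 67]
`print(b)` → prints [6, 5, 9]

Answer:
[6, 5, 9, 67]
[6, 5, 9]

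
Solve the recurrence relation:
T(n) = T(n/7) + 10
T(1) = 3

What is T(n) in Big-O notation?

Each step divides n by 7 and adds 10. After log_7(n) steps we reach T(1)=3. So T(n) = 10·log_7(n) + 3 = O(log n).

Answer: O(log n)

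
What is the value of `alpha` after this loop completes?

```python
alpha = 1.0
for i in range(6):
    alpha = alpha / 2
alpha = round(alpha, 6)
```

Halving LR 6 times: 1 / 2^6
`alpha` takes the values: 1.0 → 0.5 → 0.25 → 0.125 → 0.0625 → 0.03125 → 0.015625

Answer: 0.015625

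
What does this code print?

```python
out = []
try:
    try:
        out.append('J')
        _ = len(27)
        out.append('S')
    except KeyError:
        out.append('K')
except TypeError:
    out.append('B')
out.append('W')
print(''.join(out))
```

Execution trace: 'J' (try body) → 'B' (outer except TypeError) → 'W' (after the try/except). Output: JBW

Answer: JBW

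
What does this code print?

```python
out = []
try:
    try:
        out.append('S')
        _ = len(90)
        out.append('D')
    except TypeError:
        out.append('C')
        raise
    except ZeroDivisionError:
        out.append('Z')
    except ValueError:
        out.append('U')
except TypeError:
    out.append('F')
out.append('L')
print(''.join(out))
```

Execution trace: 'S' (try body) → 'C' (except TypeError) → 'F' (outer except TypeError) → 'L' (after the try/except). Output: SCFL

Answer: SCFL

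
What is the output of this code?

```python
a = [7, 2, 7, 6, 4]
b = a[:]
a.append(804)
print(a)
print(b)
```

Key concept: slice [:] creates copy.
Step by step:
`a = [7, 2, 7, 6, 4]` → a = [7, 2, 7, 6, 4]
`b = a[:]` → b = [7, 2, 7, 6, 4]
`a.append(804)` → a = [7, 2, 7, 6, 4, 804]
`print(a)` → prints [7, 2, 7, 6, 4, 804]
`print(b)` → prints [7, 2, 7, 6, 4]

Answer:
[7, 2, 7, 6, 4, 804]
[7, 2, 7, 6, 4]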